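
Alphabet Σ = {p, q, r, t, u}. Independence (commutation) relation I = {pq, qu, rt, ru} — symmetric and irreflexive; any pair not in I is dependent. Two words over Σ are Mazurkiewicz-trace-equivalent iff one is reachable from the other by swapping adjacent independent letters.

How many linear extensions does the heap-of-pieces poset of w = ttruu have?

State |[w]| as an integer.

piece 0:t — minimal
piece 1:t rests on {0:t}
piece 2:r — minimal
piece 3:u rests on {1:t}
piece 4:u rests on {3:u}
minimal pieces: {0:t, 2:r}
ways to finish when only these pieces remain (= sum over removing one remaining piece with nothing left below it):
  1 left: {2}→1  {4}→1
  2 left: {2,4}→2  {3,4}→1
  3 left: {1,3,4}→1  {2,3,4}→3
  placing 0:t first → 4 extensions
  placing 2:r first → 1 extensions
total linear extensions = 5

5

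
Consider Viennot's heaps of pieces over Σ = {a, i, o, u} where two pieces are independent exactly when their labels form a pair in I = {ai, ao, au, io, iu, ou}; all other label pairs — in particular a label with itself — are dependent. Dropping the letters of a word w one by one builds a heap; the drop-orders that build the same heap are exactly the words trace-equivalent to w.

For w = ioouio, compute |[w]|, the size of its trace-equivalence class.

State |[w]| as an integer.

60

piece 0:i — minimal
piece 1:o — minimal
piece 2:o rests on {1:o}
piece 3:u — minimal
piece 4:i rests on {0:i}
piece 5:o rests on {2:o}
minimal pieces: {0:i, 1:o, 3:u}
ways to finish when only these pieces remain (= sum over removing one remaining piece with nothing left below it):
  1 left: {3}→1  {4}→1  {5}→1
  2 left: {0,4}→1  {2,5}→1  {3,4}→2  {3,5}→2  {4,5}→2
  3 left: {0,3,4}→3  {0,4,5}→3  {1,2,5}→1  {2,3,5}→3  {2,4,5}→3  {3,4,5}→6
  4 left: {0,2,4,5}→6  {0,3,4,5}→12  {1,2,3,5}→4  {1,2,4,5}→4  {2,3,4,5}→12
  placing 0:i first → 20 extensions
  placing 1:o first → 30 extensions
  placing 3:u first → 10 extensions
total linear extensions = 60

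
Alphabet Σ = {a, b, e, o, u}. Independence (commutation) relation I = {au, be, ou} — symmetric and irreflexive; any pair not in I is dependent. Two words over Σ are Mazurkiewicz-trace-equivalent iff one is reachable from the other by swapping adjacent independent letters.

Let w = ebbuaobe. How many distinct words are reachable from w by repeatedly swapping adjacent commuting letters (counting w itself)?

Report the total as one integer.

piece 0:e — minimal
piece 1:b — minimal
piece 2:b rests on {1:b}
piece 3:u rests on {0:e, 2:b}
piece 4:a rests on {0:e, 2:b}
piece 5:o rests on {4:a}
piece 6:b rests on {3:u, 5:o}
piece 7:e rests on {3:u, 5:o}
minimal pieces: {0:e, 1:b}
ways to finish when only these pieces remain (= sum over removing one remaining piece with nothing left below it):
  1 left: {6}→1  {7}→1
  2 left: {6,7}→2
  3 left: {3,6,7}→2  {5,6,7}→2
  4 left: {3,5,6,7}→4  {4,5,6,7}→2
  5 left: {3,4,5,6,7}→6
  6 left: {0,3,4,5,6,7}→6  {2,3,4,5,6,7}→6
  placing 0:e first → 6 extensions
  placing 1:b first → 12 extensions
total linear extensions = 18

18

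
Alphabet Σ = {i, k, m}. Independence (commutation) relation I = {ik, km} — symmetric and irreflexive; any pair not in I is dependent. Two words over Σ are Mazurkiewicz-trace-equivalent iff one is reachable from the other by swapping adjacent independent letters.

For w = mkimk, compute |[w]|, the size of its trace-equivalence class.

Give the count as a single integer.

0(m) covers ∅
1(k) covers ∅
2(i) covers 0:m
3(m) covers 2:i
4(k) covers 1:k
floor of heap: 0:m, 1:k
completions by unplaced set U, small U first (add the entries for U minus each lowest piece of U):
  |U|=1: {3}:1  {4}:1
  |U|=2: {1,4}:1  {2,3}:1  {3,4}:2
  |U|=3: {0,2,3}:1  {1,3,4}:3  {2,3,4}:3
  start at 0(m): 6
  start at 1(k): 4
sum over floor = 10

10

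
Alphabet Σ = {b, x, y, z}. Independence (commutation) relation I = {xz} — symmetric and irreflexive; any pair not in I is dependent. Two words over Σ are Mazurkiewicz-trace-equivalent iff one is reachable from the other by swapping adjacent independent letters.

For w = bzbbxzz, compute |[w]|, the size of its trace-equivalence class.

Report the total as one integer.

0(b) covers ∅
1(z) covers 0:b
2(b) covers 1:z
3(b) covers 2:b
4(x) covers 3:b
5(z) covers 3:b
6(z) covers 5:z
floor of heap: 0:b
completions by unplaced set U, small U first (add the entries for U minus each lowest piece of U):
  |U|=1: {4}:1  {6}:1
  |U|=2: {4,6}:2  {5,6}:1
  |U|=3: {4,5,6}:3
  |U|=4: {3,4,5,6}:3
  |U|=5: {2,3,4,5,6}:3
  start at 0(b): 3

3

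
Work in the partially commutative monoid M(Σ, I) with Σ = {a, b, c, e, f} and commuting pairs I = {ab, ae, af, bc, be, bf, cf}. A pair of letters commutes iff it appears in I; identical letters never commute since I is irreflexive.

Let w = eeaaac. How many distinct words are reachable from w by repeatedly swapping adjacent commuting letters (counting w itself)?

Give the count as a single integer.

10

piece 0:e — minimal
piece 1:e rests on {0:e}
piece 2:a — minimal
piece 3:a rests on {2:a}
piece 4:a rests on {3:a}
piece 5:c rests on {1:e, 4:a}
minimal pieces: {0:e, 2:a}
ways to finish when only these pieces remain (= sum over removing one remaining piece with nothing left below it):
  1 left: {5}→1
  2 left: {1,5}→1  {4,5}→1
  3 left: {0,1,5}→1  {1,4,5}→2  {3,4,5}→1
  4 left: {0,1,4,5}→3  {1,3,4,5}→3  {2,3,4,5}→1
  placing 0:e first → 4 extensions
  placing 2:a first → 6 extensions
total linear extensions = 10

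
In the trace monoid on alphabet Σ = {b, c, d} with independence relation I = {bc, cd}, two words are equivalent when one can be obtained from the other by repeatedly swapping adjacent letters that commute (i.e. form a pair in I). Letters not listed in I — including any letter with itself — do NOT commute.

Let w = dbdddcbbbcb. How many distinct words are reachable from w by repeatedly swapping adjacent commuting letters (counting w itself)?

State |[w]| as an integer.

drop 0:d onto floor
drop 1:b onto {0:d}
drop 2:d onto {1:b}
drop 3:d onto {2:d}
drop 4:d onto {3:d}
drop 5:c onto floor
drop 6:b onto {4:d}
drop 7:b onto {6:b}
drop 8:b onto {7:b}
drop 9:c onto {5:c}
drop 10:b onto {8:b}
ground layer = {0:d, 5:c}
drop-orders for the pieces not yet dropped (sum over which currently-grounded one goes next):
  1 to go: {9} 1  {10} 1
  2 to go: {5,9} 1  {8,10} 1  {9,10} 2
  3 to go: {5,9,10} 3  {7,8,10} 1  {8,9,10} 3
  4 to go: {5,8,9,10} 6  {6,7,8,10} 1  {7,8,9,10} 4
  5 to go: {4,6,7,8,10} 1  {5,7,8,9,10} 10  {6,7,8,9,10} 5
  6 to go: {3,4,6,7,8,10} 1  {4,6,7,8,9,10} 6  {5,6,7,8,9,10} 15
  7 to go: {2,3,4,6,7,8,10} 1  {3,4,6,7,8,9,10} 7  {4,5,6,7,8,9,10} 21
  8 to go: {1,2,3,4,6,7,8,10} 1  {2,3,4,6,7,8,9,10} 8  {3,4,5,6,7,8,9,10} 28
  9 to go: {0,1,2,3,4,6,7,8,10} 1  {1,2,3,4,6,7,8,9,10} 9  {2,3,4,5,6,7,8,9,10} 36
  if 0:d drops first: 45 orders
  if 5:c drops first: 10 orders
heap linearizations: 55

55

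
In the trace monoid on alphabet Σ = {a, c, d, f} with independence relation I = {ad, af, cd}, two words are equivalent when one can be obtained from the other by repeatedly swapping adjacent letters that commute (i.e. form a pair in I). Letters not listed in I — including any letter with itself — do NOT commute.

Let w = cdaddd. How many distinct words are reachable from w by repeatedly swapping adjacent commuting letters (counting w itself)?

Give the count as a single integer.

0(c) covers ∅
1(d) covers ∅
2(a) covers 0:c
3(d) covers 1:d
4(d) covers 3:d
5(d) covers 4:d
floor of heap: 0:c, 1:d
completions by unplaced set U, small U first (add the entries for U minus each lowest piece of U):
  |U|=1: {2}:1  {5}:1
  |U|=2: {0,2}:1  {2,5}:2  {4,5}:1
  |U|=3: {0,2,5}:3  {2,4,5}:3  {3,4,5}:1
  |U|=4: {0,2,4,5}:6  {1,3,4,5}:1  {2,3,4,5}:4
  start at 0(c): 5
  start at 1(d): 10
sum over floor = 15

15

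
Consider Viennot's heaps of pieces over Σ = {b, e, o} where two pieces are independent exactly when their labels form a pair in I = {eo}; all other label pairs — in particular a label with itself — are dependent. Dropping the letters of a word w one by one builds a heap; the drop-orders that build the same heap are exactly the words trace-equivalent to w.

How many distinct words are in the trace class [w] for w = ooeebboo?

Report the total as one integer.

#0=o has no predecessor
#1=o depends on [0:o]
#2=e has no predecessor
#3=e depends on [2:e]
#4=b depends on [1:o, 3:e]
#5=b depends on [4:b]
#6=o depends on [5:b]
#7=o depends on [6:o]
sources: [0:o, 2:e]
N(rest) = Σ N(rest − s) over sources s of rest; N(one piece) = 1:
  size 1 → [7]=1
  size 2 → [6,7]=1
  size 3 → [5,6,7]=1
  size 4 → [4,5,6,7]=1
  size 5 → [1,4,5,6,7]=1  [3,4,5,6,7]=1
  size 6 → [0,1,4,5,6,7]=1  [1,3,4,5,6,7]=2  [2,3,4,5,6,7]=1
  first=0(o) contributes 3
  first=2(e) contributes 3
|[w]| = 6

6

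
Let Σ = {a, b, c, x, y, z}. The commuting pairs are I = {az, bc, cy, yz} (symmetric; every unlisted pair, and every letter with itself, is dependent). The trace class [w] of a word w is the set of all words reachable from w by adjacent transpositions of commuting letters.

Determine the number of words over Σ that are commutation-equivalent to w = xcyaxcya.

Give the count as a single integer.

4

0(x) covers ∅
1(c) covers 0:x
2(y) covers 0:x
3(a) covers 1:c, 2:y
4(x) covers 3:a
5(c) covers 4:x
6(y) covers 4:x
7(a) covers 5:c, 6:y
floor of heap: 0:x
completions by unplaced set U, small U first (add the entries for U minus each lowest piece of U):
  |U|=1: {7}:1
  |U|=2: {5,7}:1  {6,7}:1
  |U|=3: {5,6,7}:2
  |U|=4: {4,5,6,7}:2
  |U|=5: {3,4,5,6,7}:2
  |U|=6: {1,3,4,5,6,7}:2  {2,3,4,5,6,7}:2
  start at 0(x): 4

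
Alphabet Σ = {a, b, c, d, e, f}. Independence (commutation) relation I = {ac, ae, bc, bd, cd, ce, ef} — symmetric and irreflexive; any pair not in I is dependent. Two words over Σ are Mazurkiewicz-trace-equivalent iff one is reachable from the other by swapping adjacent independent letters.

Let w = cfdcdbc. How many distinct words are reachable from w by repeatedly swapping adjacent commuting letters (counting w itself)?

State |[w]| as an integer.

drop 0:c onto floor
drop 1:f onto {0:c}
drop 2:d onto {1:f}
drop 3:c onto {1:f}
drop 4:d onto {2:d}
drop 5:b onto {1:f}
drop 6:c onto {3:c}
ground layer = {0:c}
drop-orders for the pieces not yet dropped (sum over which currently-grounded one goes next):
  1 to go: {4} 1  {5} 1  {6} 1
  2 to go: {2,4} 1  {3,6} 1  {4,5} 2  {4,6} 2  {5,6} 2
  3 to go: {2,4,5} 3  {2,4,6} 3  {3,4,6} 3  {3,5,6} 3  {4,5,6} 6
  4 to go: {2,3,4,6} 6  {2,4,5,6} 12  {3,4,5,6} 12
  5 to go: {2,3,4,5,6} 30
  if 0:c drops first: 30 orders

30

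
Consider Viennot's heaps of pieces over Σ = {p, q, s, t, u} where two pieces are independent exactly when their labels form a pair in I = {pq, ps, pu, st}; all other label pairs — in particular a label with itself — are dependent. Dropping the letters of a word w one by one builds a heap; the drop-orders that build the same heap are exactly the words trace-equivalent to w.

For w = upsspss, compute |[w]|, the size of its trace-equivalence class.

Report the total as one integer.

21

0(u) covers ∅
1(p) covers ∅
2(s) covers 0:u
3(s) covers 2:s
4(p) covers 1:p
5(s) covers 3:s
6(s) covers 5:s
floor of heap: 0:u, 1:p
completions by unplaced set U, small U first (add the entries for U minus each lowest piece of U):
  |U|=1: {4}:1  {6}:1
  |U|=2: {1,4}:1  {4,6}:2  {5,6}:1
  |U|=3: {1,4,6}:3  {3,5,6}:1  {4,5,6}:3
  |U|=4: {1,4,5,6}:6  {2,3,5,6}:1  {3,4,5,6}:4
  |U|=5: {0,2,3,5,6}:1  {1,3,4,5,6}:10  {2,3,4,5,6}:5
  start at 0(u): 15
  start at 1(p): 6
sum over floor = 21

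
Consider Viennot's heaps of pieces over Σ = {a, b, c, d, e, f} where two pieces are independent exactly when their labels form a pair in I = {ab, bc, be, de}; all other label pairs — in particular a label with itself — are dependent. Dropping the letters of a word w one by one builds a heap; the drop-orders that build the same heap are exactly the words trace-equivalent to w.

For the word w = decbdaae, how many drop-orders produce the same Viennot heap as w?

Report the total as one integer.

0(d) covers ∅
1(e) covers ∅
2(c) covers 0:d, 1:e
3(b) covers 0:d
4(d) covers 2:c, 3:b
5(a) covers 4:d
6(a) covers 5:a
7(e) covers 6:a
floor of heap: 0:d, 1:e
completions by unplaced set U, small U first (add the entries for U minus each lowest piece of U):
  |U|=1: {7}:1
  |U|=2: {6,7}:1
  |U|=3: {5,6,7}:1
  |U|=4: {4,5,6,7}:1
  |U|=5: {2,4,5,6,7}:1  {3,4,5,6,7}:1
  |U|=6: {1,2,4,5,6,7}:1  {2,3,4,5,6,7}:2
  start at 0(d): 3
  start at 1(e): 2
sum over floor = 5

5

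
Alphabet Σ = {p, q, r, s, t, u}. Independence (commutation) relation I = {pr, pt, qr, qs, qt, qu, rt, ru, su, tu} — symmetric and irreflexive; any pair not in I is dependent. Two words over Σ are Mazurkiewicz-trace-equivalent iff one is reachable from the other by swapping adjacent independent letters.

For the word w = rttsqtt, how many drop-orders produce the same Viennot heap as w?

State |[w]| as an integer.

0(r) covers ∅
1(t) covers ∅
2(t) covers 1:t
3(s) covers 0:r, 2:t
4(q) covers ∅
5(t) covers 3:s
6(t) covers 5:t
floor of heap: 0:r, 1:t, 4:q
completions by unplaced set U, small U first (add the entries for U minus each lowest piece of U):
  |U|=1: {4}:1  {6}:1
  |U|=2: {4,6}:2  {5,6}:1
  |U|=3: {3,5,6}:1  {4,5,6}:3
  |U|=4: {0,3,5,6}:1  {2,3,5,6}:1  {3,4,5,6}:4
  |U|=5: {0,2,3,5,6}:2  {0,3,4,5,6}:5  {1,2,3,5,6}:1  {2,3,4,5,6}:5
  start at 0(r): 6
  start at 1(t): 12
  start at 4(q): 3
sum over floor = 21

21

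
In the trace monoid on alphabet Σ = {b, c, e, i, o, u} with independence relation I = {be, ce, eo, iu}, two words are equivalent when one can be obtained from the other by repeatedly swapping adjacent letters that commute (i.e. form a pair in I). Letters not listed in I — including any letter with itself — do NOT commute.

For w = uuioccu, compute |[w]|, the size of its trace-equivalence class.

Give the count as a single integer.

piece 0:u — minimal
piece 1:u rests on {0:u}
piece 2:i — minimal
piece 3:o rests on {1:u, 2:i}
piece 4:c rests on {3:o}
piece 5:c rests on {4:c}
piece 6:u rests on {5:c}
minimal pieces: {0:u, 2:i}
ways to finish when only these pieces remain (= sum over removing one remaining piece with nothing left below it):
  1 left: {6}→1
  2 left: {5,6}→1
  3 left: {4,5,6}→1
  4 left: {3,4,5,6}→1
  5 left: {1,3,4,5,6}→1  {2,3,4,5,6}→1
  placing 0:u first → 2 extensions
  placing 2:i first → 1 extensions
total linear extensions = 3

3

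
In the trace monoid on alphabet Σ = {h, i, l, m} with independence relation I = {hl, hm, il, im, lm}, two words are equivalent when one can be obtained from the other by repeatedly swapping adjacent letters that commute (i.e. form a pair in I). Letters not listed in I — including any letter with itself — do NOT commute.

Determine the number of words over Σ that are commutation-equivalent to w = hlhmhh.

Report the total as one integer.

30

0(h) covers ∅
1(l) covers ∅
2(h) covers 0:h
3(m) covers ∅
4(h) covers 2:h
5(h) covers 4:h
floor of heap: 0:h, 1:l, 3:m
completions by unplaced set U, small U first (add the entries for U minus each lowest piece of U):
  |U|=1: {1}:1  {3}:1  {5}:1
  |U|=2: {1,3}:2  {1,5}:2  {3,5}:2  {4,5}:1
  |U|=3: {1,3,5}:6  {1,4,5}:3  {2,4,5}:1  {3,4,5}:3
  |U|=4: {0,2,4,5}:1  {1,2,4,5}:4  {1,3,4,5}:12  {2,3,4,5}:4
  start at 0(h): 20
  start at 1(l): 5
  start at 3(m): 5
sum over floor = 30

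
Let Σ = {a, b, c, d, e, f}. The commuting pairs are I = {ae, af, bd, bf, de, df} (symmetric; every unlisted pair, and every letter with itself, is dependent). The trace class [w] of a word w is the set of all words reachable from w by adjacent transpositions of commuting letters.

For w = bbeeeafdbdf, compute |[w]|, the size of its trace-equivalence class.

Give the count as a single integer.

237

drop 0:b onto floor
drop 1:b onto {0:b}
drop 2:e onto {1:b}
drop 3:e onto {2:e}
drop 4:e onto {3:e}
drop 5:a onto {1:b}
drop 6:f onto {4:e}
drop 7:d onto {5:a}
drop 8:b onto {4:e, 5:a}
drop 9:d onto {7:d}
drop 10:f onto {6:f}
ground layer = {0:b}
drop-orders for the pieces not yet dropped (sum over which currently-grounded one goes next):
  1 to go: {8} 1  {9} 1  {10} 1
  2 to go: {6,10} 1  {7,9} 1  {8,9} 2  {8,10} 2  {9,10} 2
  3 to go: {6,8,10} 3  {6,9,10} 3  {7,8,9} 3  {7,9,10} 3  {8,9,10} 6
  4 to go: {4,6,8,10} 3  {5,7,8,9} 3  {6,7,9,10} 6  {6,8,9,10} 12  {7,8,9,10} 12
  5 to go: {3,4,6,8,10} 3  {4,6,8,9,10} 15  {5,7,8,9,10} 15  {6,7,8,9,10} 30
  6 to go: {2,3,4,6,8,10} 3  {3,4,6,8,9,10} 18  {4,6,7,8,9,10} 45  {5,6,7,8,9,10} 45
  7 to go: {2,3,4,6,8,9,10} 21  {3,4,6,7,8,9,10} 63  {4,5,6,7,8,9,10} 90
  8 to go: {2,3,4,6,7,8,9,10} 84  {3,4,5,6,7,8,9,10} 153
  9 to go: {2,3,4,5,6,7,8,9,10} 237
  if 0:b drops first: 237 orders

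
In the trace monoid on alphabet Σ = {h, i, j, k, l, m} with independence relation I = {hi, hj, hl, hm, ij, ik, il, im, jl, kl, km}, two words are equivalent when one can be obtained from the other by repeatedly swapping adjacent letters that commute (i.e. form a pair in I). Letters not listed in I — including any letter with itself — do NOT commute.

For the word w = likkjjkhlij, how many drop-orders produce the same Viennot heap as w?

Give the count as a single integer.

0(l) covers ∅
1(i) covers ∅
2(k) covers ∅
3(k) covers 2:k
4(j) covers 3:k
5(j) covers 4:j
6(k) covers 5:j
7(h) covers 6:k
8(l) covers 0:l
9(i) covers 1:i
10(j) covers 6:k
floor of heap: 0:l, 1:i, 2:k
completions by unplaced set U, small U first (add the entries for U minus each lowest piece of U):
  |U|=1: {7}:1  {8}:1  {9}:1  {10}:1
  |U|=2: {0,8}:1  {1,9}:1  {7,8}:2  {7,9}:2  {7,10}:2  {8,9}:2  {8,10}:2  {9,10}:2
  |U|=3: {0,7,8}:3  {0,8,9}:3  {0,8,10}:3  {1,7,9}:3  {1,8,9}:3  {1,9,10}:3  {6,7,10}:2  {7,8,9}:6  {7,8,10}:6  {7,9,10}:6  {8,9,10}:6
  |U|=4: {0,1,8,9}:6  {0,7,8,9}:12  {0,7,8,10}:12  {0,8,9,10}:12  {1,7,8,9}:12  {1,7,9,10}:12  {1,8,9,10}:12  {5,6,7,10}:2  {6,7,8,10}:8  {6,7,9,10}:8  {7,8,9,10}:24
  |U|=5: {0,1,7,8,9}:30  {0,1,8,9,10}:30  {0,6,7,8,10}:20  {0,7,8,9,10}:60  {1,6,7,9,10}:20  {1,7,8,9,10}:60  {4,5,6,7,10}:2  {5,6,7,8,10}:10  {5,6,7,9,10}:10  {6,7,8,9,10}:40
  |U|=6: {0,1,7,8,9,10}:180  {0,5,6,7,8,10}:30  {0,6,7,8,9,10}:120  {1,5,6,7,9,10}:30  {1,6,7,8,9,10}:120  {3,4,5,6,7,10}:2  {4,5,6,7,8,10}:12  {4,5,6,7,9,10}:12  {5,6,7,8,9,10}:60
  |U|=7: {0,1,6,7,8,9,10}:420  {0,4,5,6,7,8,10}:42  {0,5,6,7,8,9,10}:210  {1,4,5,6,7,9,10}:42  {1,5,6,7,8,9,10}:210  {2,3,4,5,6,7,10}:2  {3,4,5,6,7,8,10}:14  {3,4,5,6,7,9,10}:14  {4,5,6,7,8,9,10}:84
  |U|=8: {0,1,5,6,7,8,9,10}:840  {0,3,4,5,6,7,8,10}:56  {0,4,5,6,7,8,9,10}:336  {1,3,4,5,6,7,9,10}:56  {1,4,5,6,7,8,9,10}:336  {2,3,4,5,6,7,8,10}:16  {2,3,4,5,6,7,9,10}:16  {3,4,5,6,7,8,9,10}:112
  |U|=9: {0,1,4,5,6,7,8,9,10}:1512  {0,2,3,4,5,6,7,8,10}:72  {0,3,4,5,6,7,8,9,10}:504  {1,2,3,4,5,6,7,9,10}:72  {1,3,4,5,6,7,8,9,10}:504  {2,3,4,5,6,7,8,9,10}:144
  start at 0(l): 720
  start at 1(i): 720
  start at 2(k): 2520
sum over floor = 3960

3960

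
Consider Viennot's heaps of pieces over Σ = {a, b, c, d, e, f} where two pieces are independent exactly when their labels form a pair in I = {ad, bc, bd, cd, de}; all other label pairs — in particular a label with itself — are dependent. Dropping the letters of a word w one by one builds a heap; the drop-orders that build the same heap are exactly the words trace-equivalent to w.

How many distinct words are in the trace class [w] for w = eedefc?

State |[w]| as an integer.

piece 0:e — minimal
piece 1:e rests on {0:e}
piece 2:d — minimal
piece 3:e rests on {1:e}
piece 4:f rests on {2:d, 3:e}
piece 5:c rests on {4:f}
minimal pieces: {0:e, 2:d}
ways to finish when only these pieces remain (= sum over removing one remaining piece with nothing left below it):
  1 left: {5}→1
  2 left: {4,5}→1
  3 left: {2,4,5}→1  {3,4,5}→1
  4 left: {1,3,4,5}→1  {2,3,4,5}→2
  placing 0:e first → 3 extensions
  placing 2:d first → 1 extensions
total linear extensions = 4

4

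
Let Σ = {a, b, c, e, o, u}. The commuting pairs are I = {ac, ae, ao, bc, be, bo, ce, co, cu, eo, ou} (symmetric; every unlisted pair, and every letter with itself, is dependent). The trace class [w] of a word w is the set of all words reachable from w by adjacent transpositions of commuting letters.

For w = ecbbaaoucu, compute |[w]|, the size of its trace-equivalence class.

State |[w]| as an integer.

#0=e has no predecessor
#1=c has no predecessor
#2=b has no predecessor
#3=b depends on [2:b]
#4=a depends on [3:b]
#5=a depends on [4:a]
#6=o has no predecessor
#7=u depends on [0:e, 5:a]
#8=c depends on [1:c]
#9=u depends on [7:u]
sources: [0:e, 1:c, 2:b, 6:o]
N(rest) = Σ N(rest − s) over sources s of rest; N(one piece) = 1:
  size 1 → [6]=1  [8]=1  [9]=1
  size 2 → [1,8]=1  [6,8]=2  [6,9]=2  [7,9]=1  [8,9]=2
  size 3 → [0,7,9]=1  [1,6,8]=3  [1,8,9]=3  [5,7,9]=1  [6,7,9]=3  [6,8,9]=6  [7,8,9]=3
  size 4 → [0,5,7,9]=2  [0,6,7,9]=4  [0,7,8,9]=4  [1,6,8,9]=12  [1,7,8,9]=6  [4,5,7,9]=1  [5,6,7,9]=4  [5,7,8,9]=4  [6,7,8,9]=12
  size 5 → [0,1,7,8,9]=10  [0,4,5,7,9]=3  [0,5,6,7,9]=10  [0,5,7,8,9]=10  [0,6,7,8,9]=20  [1,5,7,8,9]=10  [1,6,7,8,9]=30  [3,4,5,7,9]=1  [4,5,6,7,9]=5  [4,5,7,8,9]=5  [5,6,7,8,9]=20
  size 6 → [0,1,5,7,8,9]=30  [0,1,6,7,8,9]=60  [0,3,4,5,7,9]=4  [0,4,5,6,7,9]=18  [0,4,5,7,8,9]=18  [0,5,6,7,8,9]=60  [1,4,5,7,8,9]=15  [1,5,6,7,8,9]=60  [2,3,4,5,7,9]=1  [3,4,5,6,7,9]=6  [3,4,5,7,8,9]=6  [4,5,6,7,8,9]=30
  size 7 → [0,1,4,5,7,8,9]=63  [0,1,5,6,7,8,9]=210  [0,2,3,4,5,7,9]=5  [0,3,4,5,6,7,9]=28  [0,3,4,5,7,8,9]=28  [0,4,5,6,7,8,9]=126  [1,3,4,5,7,8,9]=21  [1,4,5,6,7,8,9]=105  [2,3,4,5,6,7,9]=7  [2,3,4,5,7,8,9]=7  [3,4,5,6,7,8,9]=42
  size 8 → [0,1,3,4,5,7,8,9]=112  [0,1,4,5,6,7,8,9]=504  [0,2,3,4,5,6,7,9]=40  [0,2,3,4,5,7,8,9]=40  [0,3,4,5,6,7,8,9]=224  [1,2,3,4,5,7,8,9]=28  [1,3,4,5,6,7,8,9]=168  [2,3,4,5,6,7,8,9]=56
  first=0(e) contributes 252
  first=1(c) contributes 360
  first=2(b) contributes 1008
  first=6(o) contributes 180
|[w]| = 1800

1800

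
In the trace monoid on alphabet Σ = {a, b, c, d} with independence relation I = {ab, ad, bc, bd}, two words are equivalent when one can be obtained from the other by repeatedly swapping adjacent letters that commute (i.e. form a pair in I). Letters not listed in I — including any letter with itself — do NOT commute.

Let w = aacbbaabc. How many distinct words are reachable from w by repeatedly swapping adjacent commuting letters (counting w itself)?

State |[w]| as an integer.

84

0(a) covers ∅
1(a) covers 0:a
2(c) covers 1:a
3(b) covers ∅
4(b) covers 3:b
5(a) covers 2:c
6(a) covers 5:a
7(b) covers 4:b
8(c) covers 6:a
floor of heap: 0:a, 3:b
completions by unplaced set U, small U first (add the entries for U minus each lowest piece of U):
  |U|=1: {7}:1  {8}:1
  |U|=2: {4,7}:1  {6,8}:1  {7,8}:2
  |U|=3: {3,4,7}:1  {4,7,8}:3  {5,6,8}:1  {6,7,8}:3
  |U|=4: {2,5,6,8}:1  {3,4,7,8}:4  {4,6,7,8}:6  {5,6,7,8}:4
  |U|=5: {1,2,5,6,8}:1  {2,5,6,7,8}:5  {3,4,6,7,8}:10  {4,5,6,7,8}:10
  |U|=6: {0,1,2,5,6,8}:1  {1,2,5,6,7,8}:6  {2,4,5,6,7,8}:15  {3,4,5,6,7,8}:20
  |U|=7: {0,1,2,5,6,7,8}:7  {1,2,4,5,6,7,8}:21  {2,3,4,5,6,7,8}:35
  start at 0(a): 56
  start at 3(b): 28
sum over floor = 84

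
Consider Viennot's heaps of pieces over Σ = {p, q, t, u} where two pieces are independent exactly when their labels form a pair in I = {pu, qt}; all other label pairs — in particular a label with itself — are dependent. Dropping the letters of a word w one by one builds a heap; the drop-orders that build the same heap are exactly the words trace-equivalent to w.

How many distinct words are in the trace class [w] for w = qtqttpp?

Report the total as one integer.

0(q) covers ∅
1(t) covers ∅
2(q) covers 0:q
3(t) covers 1:t
4(t) covers 3:t
5(p) covers 2:q, 4:t
6(p) covers 5:p
floor of heap: 0:q, 1:t
completions by unplaced set U, small U first (add the entries for U minus each lowest piece of U):
  |U|=1: {6}:1
  |U|=2: {5,6}:1
  |U|=3: {2,5,6}:1  {4,5,6}:1
  |U|=4: {0,2,5,6}:1  {2,4,5,6}:2  {3,4,5,6}:1
  |U|=5: {0,2,4,5,6}:3  {1,3,4,5,6}:1  {2,3,4,5,6}:3
  start at 0(q): 4
  start at 1(t): 6
sum over floor = 10

10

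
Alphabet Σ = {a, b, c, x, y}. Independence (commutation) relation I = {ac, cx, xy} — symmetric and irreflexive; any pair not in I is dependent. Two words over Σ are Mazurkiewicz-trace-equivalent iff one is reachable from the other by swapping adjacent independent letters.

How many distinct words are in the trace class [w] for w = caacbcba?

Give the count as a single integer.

piece 0:c — minimal
piece 1:a — minimal
piece 2:a rests on {1:a}
piece 3:c rests on {0:c}
piece 4:b rests on {2:a, 3:c}
piece 5:c rests on {4:b}
piece 6:b rests on {5:c}
piece 7:a rests on {6:b}
minimal pieces: {0:c, 1:a}
ways to finish when only these pieces remain (= sum over removing one remaining piece with nothing left below it):
  1 left: {7}→1
  2 left: {6,7}→1
  3 left: {5,6,7}→1
  4 left: {4,5,6,7}→1
  5 left: {2,4,5,6,7}→1  {3,4,5,6,7}→1
  6 left: {0,3,4,5,6,7}→1  {1,2,4,5,6,7}→1  {2,3,4,5,6,7}→2
  placing 0:c first → 3 extensions
  placing 1:a first → 3 extensions
total linear extensions = 6

6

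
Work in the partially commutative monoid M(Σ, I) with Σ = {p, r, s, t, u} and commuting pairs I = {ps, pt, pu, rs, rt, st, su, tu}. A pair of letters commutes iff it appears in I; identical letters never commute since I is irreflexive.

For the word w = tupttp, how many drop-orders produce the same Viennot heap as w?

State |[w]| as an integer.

60

#0=t has no predecessor
#1=u has no predecessor
#2=p has no predecessor
#3=t depends on [0:t]
#4=t depends on [3:t]
#5=p depends on [2:p]
sources: [0:t, 1:u, 2:p]
N(rest) = Σ N(rest − s) over sources s of rest; N(one piece) = 1:
  size 1 → [1]=1  [4]=1  [5]=1
  size 2 → [1,4]=2  [1,5]=2  [2,5]=1  [3,4]=1  [4,5]=2
  size 3 → [0,3,4]=1  [1,2,5]=3  [1,3,4]=3  [1,4,5]=6  [2,4,5]=3  [3,4,5]=3
  size 4 → [0,1,3,4]=4  [0,3,4,5]=4  [1,2,4,5]=12  [1,3,4,5]=12  [2,3,4,5]=6
  first=0(t) contributes 30
  first=1(u) contributes 10
  first=2(p) contributes 20
|[w]| = 60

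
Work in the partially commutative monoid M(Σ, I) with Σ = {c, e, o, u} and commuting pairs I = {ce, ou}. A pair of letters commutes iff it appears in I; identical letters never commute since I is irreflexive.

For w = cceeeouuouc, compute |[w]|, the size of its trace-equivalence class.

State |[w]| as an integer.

100

#0=c has no predecessor
#1=c depends on [0:c]
#2=e has no predecessor
#3=e depends on [2:e]
#4=e depends on [3:e]
#5=o depends on [1:c, 4:e]
#6=u depends on [1:c, 4:e]
#7=u depends on [6:u]
#8=o depends on [5:o]
#9=u depends on [7:u]
#10=c depends on [8:o, 9:u]
sources: [0:c, 2:e]
N(rest) = Σ N(rest − s) over sources s of rest; N(one piece) = 1:
  size 1 → [10]=1
  size 2 → [8,10]=1  [9,10]=1
  size 3 → [5,8,10]=1  [7,9,10]=1  [8,9,10]=2
  size 4 → [5,8,9,10]=3  [6,7,9,10]=1  [7,8,9,10]=3
  size 5 → [5,7,8,9,10]=6  [6,7,8,9,10]=4
  size 6 → [5,6,7,8,9,10]=10
  size 7 → [1,5,6,7,8,9,10]=10  [4,5,6,7,8,9,10]=10
  size 8 → [0,1,5,6,7,8,9,10]=10  [1,4,5,6,7,8,9,10]=20  [3,4,5,6,7,8,9,10]=10
  size 9 → [0,1,4,5,6,7,8,9,10]=30  [1,3,4,5,6,7,8,9,10]=30  [2,3,4,5,6,7,8,9,10]=10
  first=0(c) contributes 40
  first=2(e) contributes 60
|[w]| = 100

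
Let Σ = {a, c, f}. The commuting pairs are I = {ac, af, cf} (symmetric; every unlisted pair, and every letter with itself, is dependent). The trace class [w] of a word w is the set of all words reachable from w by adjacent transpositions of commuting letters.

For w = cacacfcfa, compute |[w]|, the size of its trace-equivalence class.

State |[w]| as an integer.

piece 0:c — minimal
piece 1:a — minimal
piece 2:c rests on {0:c}
piece 3:a rests on {1:a}
piece 4:c rests on {2:c}
piece 5:f — minimal
piece 6:c rests on {4:c}
piece 7:f rests on {5:f}
piece 8:a rests on {3:a}
minimal pieces: {0:c, 1:a, 5:f}
ways to finish when only these pieces remain (= sum over removing one remaining piece with nothing left below it):
  1 left: {6}→1  {7}→1  {8}→1
  2 left: {3,8}→1  {4,6}→1  {5,7}→1  {6,7}→2  {6,8}→2  {7,8}→2
  3 left: {1,3,8}→1  {2,4,6}→1  {3,6,8}→3  {3,7,8}→3  {4,6,7}→3  {4,6,8}→3  {5,6,7}→3  {5,7,8}→3  {6,7,8}→6
  4 left: {0,2,4,6}→1  {1,3,6,8}→4  {1,3,7,8}→4  {2,4,6,7}→4  {2,4,6,8}→4  {3,4,6,8}→6  {3,5,7,8}→6  {3,6,7,8}→12  {4,5,6,7}→6  {4,6,7,8}→12  {5,6,7,8}→12
  5 left: {0,2,4,6,7}→5  {0,2,4,6,8}→5  {1,3,4,6,8}→10  {1,3,5,7,8}→10  {1,3,6,7,8}→20  {2,3,4,6,8}→10  {2,4,5,6,7}→10  {2,4,6,7,8}→20  {3,4,6,7,8}→30  {3,5,6,7,8}→30  {4,5,6,7,8}→30
  6 left: {0,2,3,4,6,8}→15  {0,2,4,5,6,7}→15  {0,2,4,6,7,8}→30  {1,2,3,4,6,8}→20  {1,3,4,6,7,8}→60  {1,3,5,6,7,8}→60  {2,3,4,6,7,8}→60  {2,4,5,6,7,8}→60  {3,4,5,6,7,8}→90
  7 left: {0,1,2,3,4,6,8}→35  {0,2,3,4,6,7,8}→105  {0,2,4,5,6,7,8}→105  {1,2,3,4,6,7,8}→140  {1,3,4,5,6,7,8}→210  {2,3,4,5,6,7,8}→210
  placing 0:c first → 560 extensions
  placing 1:a first → 420 extensions
  placing 5:f first → 280 extensions
total linear extensions = 1260

1260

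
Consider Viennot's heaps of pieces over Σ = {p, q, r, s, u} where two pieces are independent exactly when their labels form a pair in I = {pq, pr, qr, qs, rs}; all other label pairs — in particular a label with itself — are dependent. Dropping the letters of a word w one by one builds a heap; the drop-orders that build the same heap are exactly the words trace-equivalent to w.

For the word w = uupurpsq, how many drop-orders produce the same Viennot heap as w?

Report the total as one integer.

12

#0=u has no predecessor
#1=u depends on [0:u]
#2=p depends on [1:u]
#3=u depends on [2:p]
#4=r depends on [3:u]
#5=p depends on [3:u]
#6=s depends on [5:p]
#7=q depends on [3:u]
sources: [0:u]
N(rest) = Σ N(rest − s) over sources s of rest; N(one piece) = 1:
  size 1 → [4]=1  [6]=1  [7]=1
  size 2 → [4,6]=2  [4,7]=2  [5,6]=1  [6,7]=2
  size 3 → [4,5,6]=3  [4,6,7]=6  [5,6,7]=3
  size 4 → [4,5,6,7]=12
  size 5 → [3,4,5,6,7]=12
  size 6 → [2,3,4,5,6,7]=12
  first=0(u) contributes 12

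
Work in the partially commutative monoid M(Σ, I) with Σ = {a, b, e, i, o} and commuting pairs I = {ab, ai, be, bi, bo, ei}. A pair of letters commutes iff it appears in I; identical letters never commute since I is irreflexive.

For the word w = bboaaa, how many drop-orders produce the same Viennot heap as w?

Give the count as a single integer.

15

drop 0:b onto floor
drop 1:b onto {0:b}
drop 2:o onto floor
drop 3:a onto {2:o}
drop 4:a onto {3:a}
drop 5:a onto {4:a}
ground layer = {0:b, 2:o}
drop-orders for the pieces not yet dropped (sum over which currently-grounded one goes next):
  1 to go: {1} 1  {5} 1
  2 to go: {0,1} 1  {1,5} 2  {4,5} 1
  3 to go: {0,1,5} 3  {1,4,5} 3  {3,4,5} 1
  4 to go: {0,1,4,5} 6  {1,3,4,5} 4  {2,3,4,5} 1
  if 0:b drops first: 5 orders
  if 2:o drops first: 10 orders
heap linearizations: 15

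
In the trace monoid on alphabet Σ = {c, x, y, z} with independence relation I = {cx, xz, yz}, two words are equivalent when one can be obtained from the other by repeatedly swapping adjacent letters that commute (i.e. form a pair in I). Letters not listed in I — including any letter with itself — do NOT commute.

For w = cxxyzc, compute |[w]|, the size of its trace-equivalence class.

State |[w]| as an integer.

9

piece 0:c — minimal
piece 1:x — minimal
piece 2:x rests on {1:x}
piece 3:y rests on {0:c, 2:x}
piece 4:z rests on {0:c}
piece 5:c rests on {3:y, 4:z}
minimal pieces: {0:c, 1:x}
ways to finish when only these pieces remain (= sum over removing one remaining piece with nothing left below it):
  1 left: {5}→1
  2 left: {3,5}→1  {4,5}→1
  3 left: {2,3,5}→1  {3,4,5}→2
  4 left: {0,3,4,5}→2  {1,2,3,5}→1  {2,3,4,5}→3
  placing 0:c first → 4 extensions
  placing 1:x first → 5 extensions
total linear extensions = 9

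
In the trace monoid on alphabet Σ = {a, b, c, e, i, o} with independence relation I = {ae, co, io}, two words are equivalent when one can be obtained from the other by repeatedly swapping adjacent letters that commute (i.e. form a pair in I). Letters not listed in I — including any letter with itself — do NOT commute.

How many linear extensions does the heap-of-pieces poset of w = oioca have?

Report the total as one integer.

6

piece 0:o — minimal
piece 1:i — minimal
piece 2:o rests on {0:o}
piece 3:c rests on {1:i}
piece 4:a rests on {2:o, 3:c}
minimal pieces: {0:o, 1:i}
ways to finish when only these pieces remain (= sum over removing one remaining piece with nothing left below it):
  1 left: {4}→1
  2 left: {2,4}→1  {3,4}→1
  3 left: {0,2,4}→1  {1,3,4}→1  {2,3,4}→2
  placing 0:o first → 3 extensions
  placing 1:i first → 3 extensions
total linear extensions = 6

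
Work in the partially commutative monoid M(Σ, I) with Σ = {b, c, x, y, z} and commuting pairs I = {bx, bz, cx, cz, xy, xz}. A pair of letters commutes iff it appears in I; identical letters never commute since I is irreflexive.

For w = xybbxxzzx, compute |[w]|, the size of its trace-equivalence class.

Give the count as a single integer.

0(x) covers ∅
1(y) covers ∅
2(b) covers 1:y
3(b) covers 2:b
4(x) covers 0:x
5(x) covers 4:x
6(z) covers 1:y
7(z) covers 6:z
8(x) covers 5:x
floor of heap: 0:x, 1:y
completions by unplaced set U, small U first (add the entries for U minus each lowest piece of U):
  |U|=1: {3}:1  {7}:1  {8}:1
  |U|=2: {2,3}:1  {3,7}:2  {3,8}:2  {5,8}:1  {6,7}:1  {7,8}:2
  |U|=3: {2,3,7}:3  {2,3,8}:3  {3,5,8}:3  {3,6,7}:3  {3,7,8}:6  {4,5,8}:1  {5,7,8}:3  {6,7,8}:3
  |U|=4: {0,4,5,8}:1  {2,3,5,8}:6  {2,3,6,7}:6  {2,3,7,8}:12  {3,4,5,8}:4  {3,5,7,8}:12  {3,6,7,8}:12  {4,5,7,8}:4  {5,6,7,8}:6
  |U|=5: {0,3,4,5,8}:5  {0,4,5,7,8}:5  {1,2,3,6,7}:6  {2,3,4,5,8}:10  {2,3,5,7,8}:30  {2,3,6,7,8}:30  {3,4,5,7,8}:20  {3,5,6,7,8}:30  {4,5,6,7,8}:10
  |U|=6: {0,2,3,4,5,8}:15  {0,3,4,5,7,8}:30  {0,4,5,6,7,8}:15  {1,2,3,6,7,8}:36  {2,3,4,5,7,8}:60  {2,3,5,6,7,8}:90  {3,4,5,6,7,8}:60
  |U|=7: {0,2,3,4,5,7,8}:105  {0,3,4,5,6,7,8}:105  {1,2,3,5,6,7,8}:126  {2,3,4,5,6,7,8}:210
  start at 0(x): 336
  start at 1(y): 420
sum over floor = 756

756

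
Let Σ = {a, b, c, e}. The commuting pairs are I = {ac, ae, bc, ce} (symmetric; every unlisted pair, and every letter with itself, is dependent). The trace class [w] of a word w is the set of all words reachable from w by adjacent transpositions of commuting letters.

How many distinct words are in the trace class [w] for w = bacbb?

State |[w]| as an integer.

5

piece 0:b — minimal
piece 1:a rests on {0:b}
piece 2:c — minimal
piece 3:b rests on {1:a}
piece 4:b rests on {3:b}
minimal pieces: {0:b, 2:c}
ways to finish when only these pieces remain (= sum over removing one remaining piece with nothing left below it):
  1 left: {2}→1  {4}→1
  2 left: {2,4}→2  {3,4}→1
  3 left: {1,3,4}→1  {2,3,4}→3
  placing 0:b first → 4 extensions
  placing 2:c first → 1 extensions
total linear extensions = 5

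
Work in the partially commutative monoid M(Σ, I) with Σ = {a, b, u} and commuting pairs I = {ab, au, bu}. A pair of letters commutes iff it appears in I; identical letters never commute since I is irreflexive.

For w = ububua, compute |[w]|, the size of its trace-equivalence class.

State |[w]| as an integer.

piece 0:u — minimal
piece 1:b — minimal
piece 2:u rests on {0:u}
piece 3:b rests on {1:b}
piece 4:u rests on {2:u}
piece 5:a — minimal
minimal pieces: {0:u, 1:b, 5:a}
ways to finish when only these pieces remain (= sum over removing one remaining piece with nothing left below it):
  1 left: {3}→1  {4}→1  {5}→1
  2 left: {1,3}→1  {2,4}→1  {3,4}→2  {3,5}→2  {4,5}→2
  3 left: {0,2,4}→1  {1,3,4}→3  {1,3,5}→3  {2,3,4}→3  {2,4,5}→3  {3,4,5}→6
  4 left: {0,2,3,4}→4  {0,2,4,5}→4  {1,2,3,4}→6  {1,3,4,5}→12  {2,3,4,5}→12
  placing 0:u first → 30 extensions
  placing 1:b first → 20 extensions
  placing 5:a first → 10 extensions
total linear extensions = 60

60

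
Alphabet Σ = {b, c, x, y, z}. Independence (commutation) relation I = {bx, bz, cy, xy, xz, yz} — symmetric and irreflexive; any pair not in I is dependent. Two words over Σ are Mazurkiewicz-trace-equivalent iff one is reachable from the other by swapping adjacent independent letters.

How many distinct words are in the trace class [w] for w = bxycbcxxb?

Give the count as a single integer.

0(b) covers ∅
1(x) covers ∅
2(y) covers 0:b
3(c) covers 0:b, 1:x
4(b) covers 2:y, 3:c
5(c) covers 4:b
6(x) covers 5:c
7(x) covers 6:x
8(b) covers 5:c
floor of heap: 0:b, 1:x
completions by unplaced set U, small U first (add the entries for U minus each lowest piece of U):
  |U|=1: {7}:1  {8}:1
  |U|=2: {6,7}:1  {7,8}:2
  |U|=3: {6,7,8}:3
  |U|=4: {5,6,7,8}:3
  |U|=5: {4,5,6,7,8}:3
  |U|=6: {2,4,5,6,7,8}:3  {3,4,5,6,7,8}:3
  |U|=7: {1,3,4,5,6,7,8}:3  {2,3,4,5,6,7,8}:6
  start at 0(b): 9
  start at 1(x): 6
sum over floor = 15

15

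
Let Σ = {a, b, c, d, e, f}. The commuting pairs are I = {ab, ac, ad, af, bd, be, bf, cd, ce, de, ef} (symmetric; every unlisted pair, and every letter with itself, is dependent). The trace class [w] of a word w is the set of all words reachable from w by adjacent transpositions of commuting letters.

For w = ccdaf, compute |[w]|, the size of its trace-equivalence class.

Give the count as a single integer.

15

drop 0:c onto floor
drop 1:c onto {0:c}
drop 2:d onto floor
drop 3:a onto floor
drop 4:f onto {1:c, 2:d}
ground layer = {0:c, 2:d, 3:a}
drop-orders for the pieces not yet dropped (sum over which currently-grounded one goes next):
  1 to go: {3} 1  {4} 1
  2 to go: {1,4} 1  {2,4} 1  {3,4} 2
  3 to go: {0,1,4} 1  {1,2,4} 2  {1,3,4} 3  {2,3,4} 3
  if 0:c drops first: 8 orders
  if 2:d drops first: 4 orders
  if 3:a drops first: 3 orders
heap linearizations: 15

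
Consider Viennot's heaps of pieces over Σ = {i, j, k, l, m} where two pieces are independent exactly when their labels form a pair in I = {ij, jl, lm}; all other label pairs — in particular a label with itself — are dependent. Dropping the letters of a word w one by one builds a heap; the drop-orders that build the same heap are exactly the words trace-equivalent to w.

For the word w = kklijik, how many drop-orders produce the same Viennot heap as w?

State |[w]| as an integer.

4

#0=k has no predecessor
#1=k depends on [0:k]
#2=l depends on [1:k]
#3=i depends on [2:l]
#4=j depends on [1:k]
#5=i depends on [3:i]
#6=k depends on [4:j, 5:i]
sources: [0:k]
N(rest) = Σ N(rest − s) over sources s of rest; N(one piece) = 1:
  size 1 → [6]=1
  size 2 → [4,6]=1  [5,6]=1
  size 3 → [3,5,6]=1  [4,5,6]=2
  size 4 → [2,3,5,6]=1  [3,4,5,6]=3
  size 5 → [2,3,4,5,6]=4
  first=0(k) contributes 4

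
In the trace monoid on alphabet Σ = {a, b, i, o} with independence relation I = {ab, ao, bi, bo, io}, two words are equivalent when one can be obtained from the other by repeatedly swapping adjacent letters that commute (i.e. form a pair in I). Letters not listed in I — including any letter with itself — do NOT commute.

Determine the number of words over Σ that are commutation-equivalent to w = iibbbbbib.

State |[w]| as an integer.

84

piece 0:i — minimal
piece 1:i rests on {0:i}
piece 2:b — minimal
piece 3:b rests on {2:b}
piece 4:b rests on {3:b}
piece 5:b rests on {4:b}
piece 6:b rests on {5:b}
piece 7:i rests on {1:i}
piece 8:b rests on {6:b}
minimal pieces: {0:i, 2:b}
ways to finish when only these pieces remain (= sum over removing one remaining piece with nothing left below it):
  1 left: {7}→1  {8}→1
  2 left: {1,7}→1  {6,8}→1  {7,8}→2
  3 left: {0,1,7}→1  {1,7,8}→3  {5,6,8}→1  {6,7,8}→3
  4 left: {0,1,7,8}→4  {1,6,7,8}→6  {4,5,6,8}→1  {5,6,7,8}→4
  5 left: {0,1,6,7,8}→10  {1,5,6,7,8}→10  {3,4,5,6,8}→1  {4,5,6,7,8}→5
  6 left: {0,1,5,6,7,8}→20  {1,4,5,6,7,8}→15  {2,3,4,5,6,8}→1  {3,4,5,6,7,8}→6
  7 left: {0,1,4,5,6,7,8}→35  {1,3,4,5,6,7,8}→21  {2,3,4,5,6,7,8}→7
  placing 0:i first → 28 extensions
  placing 2:b first → 56 extensions
total linear extensions = 84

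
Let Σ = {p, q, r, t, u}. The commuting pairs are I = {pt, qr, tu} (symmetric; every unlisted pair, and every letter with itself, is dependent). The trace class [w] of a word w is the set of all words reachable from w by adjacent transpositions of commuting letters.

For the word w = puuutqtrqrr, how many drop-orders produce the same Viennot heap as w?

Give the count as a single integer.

drop 0:p onto floor
drop 1:u onto {0:p}
drop 2:u onto {1:u}
drop 3:u onto {2:u}
drop 4:t onto floor
drop 5:q onto {3:u, 4:t}
drop 6:t onto {5:q}
drop 7:r onto {6:t}
drop 8:q onto {6:t}
drop 9:r onto {7:r}
drop 10:r onto {9:r}
ground layer = {0:p, 4:t}
drop-orders for the pieces not yet dropped (sum over which currently-grounded one goes next):
  1 to go: {8} 1  {10} 1
  2 to go: {8,10} 2  {9,10} 1
  3 to go: {7,9,10} 1  {8,9,10} 3
  4 to go: {7,8,9,10} 4
  5 to go: {6,7,8,9,10} 4
  6 to go: {5,6,7,8,9,10} 4
  7 to go: {3,5,6,7,8,9,10} 4  {4,5,6,7,8,9,10} 4
  8 to go: {2,3,5,6,7,8,9,10} 4  {3,4,5,6,7,8,9,10} 8
  9 to go: {1,2,3,5,6,7,8,9,10} 4  {2,3,4,5,6,7,8,9,10} 12
  if 0:p drops first: 16 orders
  if 4:t drops first: 4 orders
heap linearizations: 20

20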